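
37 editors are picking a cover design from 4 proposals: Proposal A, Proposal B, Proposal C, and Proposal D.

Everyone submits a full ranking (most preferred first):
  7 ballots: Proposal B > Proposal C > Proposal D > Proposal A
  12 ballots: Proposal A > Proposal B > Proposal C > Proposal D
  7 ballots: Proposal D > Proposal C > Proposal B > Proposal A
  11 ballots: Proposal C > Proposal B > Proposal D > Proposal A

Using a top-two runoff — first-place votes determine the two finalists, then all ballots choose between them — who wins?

Round 1 first-place votes: Proposal A 12, Proposal B 7, Proposal C 11, Proposal D 7. Proposal A and Proposal C advance.
Runoff: Proposal A is ranked above Proposal C on 12 ballots, Proposal C above Proposal A on 25.

Proposal C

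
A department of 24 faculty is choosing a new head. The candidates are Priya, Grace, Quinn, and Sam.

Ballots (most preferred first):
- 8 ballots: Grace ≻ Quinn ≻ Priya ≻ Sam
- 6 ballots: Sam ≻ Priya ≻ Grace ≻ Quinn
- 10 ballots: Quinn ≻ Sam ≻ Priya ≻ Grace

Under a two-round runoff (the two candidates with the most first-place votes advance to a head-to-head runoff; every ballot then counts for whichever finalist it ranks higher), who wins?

Grace

Round 1 first-place votes: Priya 0, Grace 8, Quinn 10, Sam 6. Quinn and Grace advance.
Runoff: Quinn is ranked above Grace on 10 ballots, Grace above Quinn on 14.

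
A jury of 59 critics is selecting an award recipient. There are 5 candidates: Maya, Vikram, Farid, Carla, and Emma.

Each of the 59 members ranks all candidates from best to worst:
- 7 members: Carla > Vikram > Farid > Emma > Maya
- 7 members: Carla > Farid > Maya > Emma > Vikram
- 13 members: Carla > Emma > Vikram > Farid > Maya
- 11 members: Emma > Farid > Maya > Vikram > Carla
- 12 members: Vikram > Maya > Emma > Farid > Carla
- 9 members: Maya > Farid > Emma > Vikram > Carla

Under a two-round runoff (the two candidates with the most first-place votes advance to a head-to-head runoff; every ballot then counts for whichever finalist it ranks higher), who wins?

Vikram

Round 1 first-place votes: Maya 9, Vikram 12, Farid 0, Carla 27, Emma 11. Carla and Vikram advance.
Runoff: Carla is ranked above Vikram on 27 ballots, Vikram above Carla on 32.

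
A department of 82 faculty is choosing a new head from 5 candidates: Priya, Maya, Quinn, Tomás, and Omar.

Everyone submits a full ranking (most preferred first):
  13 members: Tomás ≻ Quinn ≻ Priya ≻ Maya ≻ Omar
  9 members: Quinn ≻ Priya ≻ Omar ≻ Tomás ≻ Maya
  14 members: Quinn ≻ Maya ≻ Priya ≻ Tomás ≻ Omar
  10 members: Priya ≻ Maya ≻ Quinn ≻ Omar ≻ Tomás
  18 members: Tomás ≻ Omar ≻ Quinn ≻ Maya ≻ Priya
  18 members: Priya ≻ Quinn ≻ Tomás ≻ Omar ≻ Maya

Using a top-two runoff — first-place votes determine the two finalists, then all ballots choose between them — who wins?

Priya

Round 1 first-place votes: Priya 28, Maya 0, Quinn 23, Tomás 31, Omar 0. Tomás and Priya advance.
Runoff: Tomás is ranked above Priya on 31 ballots, Priya above Tomás on 51.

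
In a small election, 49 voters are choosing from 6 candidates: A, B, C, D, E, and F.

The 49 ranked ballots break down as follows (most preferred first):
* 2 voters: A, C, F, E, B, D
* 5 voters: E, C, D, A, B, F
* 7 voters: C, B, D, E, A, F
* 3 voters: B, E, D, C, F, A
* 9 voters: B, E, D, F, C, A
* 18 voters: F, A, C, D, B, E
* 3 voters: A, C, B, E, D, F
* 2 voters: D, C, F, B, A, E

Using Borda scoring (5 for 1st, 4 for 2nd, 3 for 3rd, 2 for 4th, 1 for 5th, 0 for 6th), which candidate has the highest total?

C

A: 2×5 + 5×2 + 7×1 + 3×0 + 9×0 + 18×4 + 3×5 + 2×1 = 116
B: 2×1 + 5×1 + 7×4 + 3×5 + 9×5 + 18×1 + 3×3 + 2×2 = 126
C: 2×4 + 5×4 + 7×5 + 3×2 + 9×1 + 18×3 + 3×4 + 2×4 = 152
D: 2×0 + 5×3 + 7×3 + 3×3 + 9×3 + 18×2 + 3×1 + 2×5 = 121
E: 2×2 + 5×5 + 7×2 + 3×4 + 9×4 + 18×0 + 3×2 + 2×0 = 97
F: 2×3 + 5×0 + 7×0 + 3×1 + 9×2 + 18×5 + 3×0 + 2×3 = 123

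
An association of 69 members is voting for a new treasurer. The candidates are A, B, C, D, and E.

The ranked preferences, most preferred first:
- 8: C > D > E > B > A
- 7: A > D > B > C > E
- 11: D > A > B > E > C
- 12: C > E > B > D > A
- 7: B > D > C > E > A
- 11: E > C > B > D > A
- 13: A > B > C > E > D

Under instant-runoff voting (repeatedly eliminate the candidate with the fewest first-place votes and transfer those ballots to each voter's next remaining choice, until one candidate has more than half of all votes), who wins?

C

Round 1: A 20, B 7, C 20, D 11, E 11. B eliminated.
Round 2: A 20, C 20, D 18, E 11. E eliminated.
Round 3: A 20, C 31, D 18. D eliminated.
Round 4: A 31, C 38. C has a majority (≥35).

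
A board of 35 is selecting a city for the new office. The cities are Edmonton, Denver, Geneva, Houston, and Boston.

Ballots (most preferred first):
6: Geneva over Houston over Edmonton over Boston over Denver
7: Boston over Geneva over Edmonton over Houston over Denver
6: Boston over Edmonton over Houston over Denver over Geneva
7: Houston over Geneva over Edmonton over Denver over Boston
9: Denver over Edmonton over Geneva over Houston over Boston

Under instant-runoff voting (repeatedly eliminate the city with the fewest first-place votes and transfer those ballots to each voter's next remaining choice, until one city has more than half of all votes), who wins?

Houston

Round 1: Edmonton 0, Denver 9, Geneva 6, Houston 7, Boston 13. Edmonton eliminated.
Round 2: Denver 9, Geneva 6, Houston 7, Boston 13. Geneva eliminated.
Round 3: Denver 9, Houston 13, Boston 13. Denver eliminated.
Round 4: Houston 22, Boston 13. Houston has a majority (≥18).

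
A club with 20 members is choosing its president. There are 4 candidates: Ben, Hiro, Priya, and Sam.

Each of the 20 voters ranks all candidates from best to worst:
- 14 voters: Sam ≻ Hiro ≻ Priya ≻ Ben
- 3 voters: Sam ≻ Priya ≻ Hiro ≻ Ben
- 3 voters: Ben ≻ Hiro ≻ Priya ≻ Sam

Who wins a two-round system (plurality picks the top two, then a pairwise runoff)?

Sam

Round 1 first-place votes: Ben 3, Hiro 0, Priya 0, Sam 17. Sam and Ben advance.
Runoff: Sam is ranked above Ben on 17 ballots, Ben above Sam on 3.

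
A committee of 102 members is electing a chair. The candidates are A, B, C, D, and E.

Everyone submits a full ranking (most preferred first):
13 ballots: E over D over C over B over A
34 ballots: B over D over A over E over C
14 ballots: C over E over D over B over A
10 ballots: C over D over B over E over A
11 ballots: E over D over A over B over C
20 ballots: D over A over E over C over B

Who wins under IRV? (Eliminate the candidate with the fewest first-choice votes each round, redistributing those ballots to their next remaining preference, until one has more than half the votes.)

Round 1: A 0, B 34, C 24, D 20, E 24. A eliminated.
Round 2: B 34, C 24, D 20, E 24. D eliminated.
Round 3: B 34, C 24, E 44. C eliminated.
Round 4: B 44, E 58. E has a majority (≥52).

E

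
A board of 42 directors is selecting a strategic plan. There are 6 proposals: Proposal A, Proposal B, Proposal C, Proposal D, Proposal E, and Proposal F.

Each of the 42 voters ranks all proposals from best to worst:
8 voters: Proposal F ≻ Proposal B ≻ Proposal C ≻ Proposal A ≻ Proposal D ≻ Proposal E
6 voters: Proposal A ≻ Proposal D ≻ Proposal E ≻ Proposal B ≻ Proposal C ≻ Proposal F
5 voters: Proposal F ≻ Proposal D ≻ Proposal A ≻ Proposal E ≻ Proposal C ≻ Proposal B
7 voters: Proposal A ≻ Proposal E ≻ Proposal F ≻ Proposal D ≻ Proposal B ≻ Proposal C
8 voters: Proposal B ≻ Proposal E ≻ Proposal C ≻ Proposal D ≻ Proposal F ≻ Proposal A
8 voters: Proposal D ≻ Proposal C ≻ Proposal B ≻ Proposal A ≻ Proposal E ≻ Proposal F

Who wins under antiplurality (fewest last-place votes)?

Last-place votes: Proposal A 8, Proposal B 5, Proposal C 7, Proposal D 0, Proposal E 8, Proposal F 14.

Proposal D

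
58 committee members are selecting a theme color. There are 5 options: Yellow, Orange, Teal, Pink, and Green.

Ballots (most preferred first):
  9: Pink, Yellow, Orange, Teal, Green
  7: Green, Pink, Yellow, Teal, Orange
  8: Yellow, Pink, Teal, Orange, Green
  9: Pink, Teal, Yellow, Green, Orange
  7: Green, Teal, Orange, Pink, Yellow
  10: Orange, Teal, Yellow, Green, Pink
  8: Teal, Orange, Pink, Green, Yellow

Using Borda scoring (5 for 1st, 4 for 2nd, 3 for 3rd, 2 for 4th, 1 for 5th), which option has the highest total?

Yellow: 9×4 + 7×3 + 8×5 + 9×3 + 7×1 + 10×3 + 8×1 = 169
Orange: 9×3 + 7×1 + 8×2 + 9×1 + 7×3 + 10×5 + 8×4 = 162
Teal: 9×2 + 7×2 + 8×3 + 9×4 + 7×4 + 10×4 + 8×5 = 200
Pink: 9×5 + 7×4 + 8×4 + 9×5 + 7×2 + 10×1 + 8×3 = 198
Green: 9×1 + 7×5 + 8×1 + 9×2 + 7×5 + 10×2 + 8×2 = 141

Teal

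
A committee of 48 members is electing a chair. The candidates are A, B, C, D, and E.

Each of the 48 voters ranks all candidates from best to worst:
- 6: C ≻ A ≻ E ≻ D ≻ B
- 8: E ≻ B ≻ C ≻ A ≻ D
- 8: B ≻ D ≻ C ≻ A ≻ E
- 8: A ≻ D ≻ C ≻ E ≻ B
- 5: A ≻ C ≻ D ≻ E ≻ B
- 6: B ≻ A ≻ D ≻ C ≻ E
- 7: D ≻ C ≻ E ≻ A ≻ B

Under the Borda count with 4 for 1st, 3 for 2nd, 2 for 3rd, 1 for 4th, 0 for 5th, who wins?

C

A: 6×3 + 8×1 + 8×1 + 8×4 + 5×4 + 6×3 + 7×1 = 111
B: 6×0 + 8×3 + 8×4 + 8×0 + 5×0 + 6×4 + 7×0 = 80
C: 6×4 + 8×2 + 8×2 + 8×2 + 5×3 + 6×1 + 7×3 = 114
D: 6×1 + 8×0 + 8×3 + 8×3 + 5×2 + 6×2 + 7×4 = 104
E: 6×2 + 8×4 + 8×0 + 8×1 + 5×1 + 6×0 + 7×2 = 71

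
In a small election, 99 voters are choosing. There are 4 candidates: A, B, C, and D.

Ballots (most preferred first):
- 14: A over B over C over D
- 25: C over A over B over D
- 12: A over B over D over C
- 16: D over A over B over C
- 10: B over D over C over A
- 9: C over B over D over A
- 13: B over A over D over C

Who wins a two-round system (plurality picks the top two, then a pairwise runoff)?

A

Round 1 first-place votes: A 26, B 23, C 34, D 16. C and A advance.
Runoff: C is ranked above A on 44 ballots, A above C on 55.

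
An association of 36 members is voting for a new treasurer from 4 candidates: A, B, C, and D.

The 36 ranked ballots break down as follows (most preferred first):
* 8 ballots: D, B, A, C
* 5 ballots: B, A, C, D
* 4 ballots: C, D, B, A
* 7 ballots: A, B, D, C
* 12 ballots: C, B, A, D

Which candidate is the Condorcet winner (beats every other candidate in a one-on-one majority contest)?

B vs A: 29–7
B vs C: 20–16
B vs D: 24–12
B beats every other candidate.

B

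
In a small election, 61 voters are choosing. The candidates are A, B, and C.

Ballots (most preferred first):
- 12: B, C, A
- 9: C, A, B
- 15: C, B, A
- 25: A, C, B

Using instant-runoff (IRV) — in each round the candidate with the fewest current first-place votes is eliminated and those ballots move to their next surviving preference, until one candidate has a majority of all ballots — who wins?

Round 1: A 25, B 12, C 24. B eliminated.
Round 2: A 25, C 36. C has a majority (≥31).

C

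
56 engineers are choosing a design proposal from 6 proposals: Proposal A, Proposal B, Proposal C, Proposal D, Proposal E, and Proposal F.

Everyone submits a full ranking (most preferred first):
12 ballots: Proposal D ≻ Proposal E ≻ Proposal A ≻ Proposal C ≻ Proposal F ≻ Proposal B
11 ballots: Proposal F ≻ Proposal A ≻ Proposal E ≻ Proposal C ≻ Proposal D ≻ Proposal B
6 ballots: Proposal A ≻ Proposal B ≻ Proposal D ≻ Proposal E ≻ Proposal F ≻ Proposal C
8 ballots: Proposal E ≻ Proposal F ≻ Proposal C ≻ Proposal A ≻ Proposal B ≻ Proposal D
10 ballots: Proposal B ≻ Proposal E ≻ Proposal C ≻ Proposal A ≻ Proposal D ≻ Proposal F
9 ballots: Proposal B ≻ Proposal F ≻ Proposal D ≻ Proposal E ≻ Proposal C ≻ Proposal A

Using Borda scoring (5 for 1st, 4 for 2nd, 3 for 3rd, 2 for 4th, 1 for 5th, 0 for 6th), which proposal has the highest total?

Proposal E

Proposal A: 12×3 + 11×4 + 6×5 + 8×2 + 10×2 + 9×0 = 146
Proposal B: 12×0 + 11×0 + 6×4 + 8×1 + 10×5 + 9×5 = 127
Proposal C: 12×2 + 11×2 + 6×0 + 8×3 + 10×3 + 9×1 = 109
Proposal D: 12×5 + 11×1 + 6×3 + 8×0 + 10×1 + 9×3 = 126
Proposal E: 12×4 + 11×3 + 6×2 + 8×5 + 10×4 + 9×2 = 191
Proposal F: 12×1 + 11×5 + 6×1 + 8×4 + 10×0 + 9×4 = 141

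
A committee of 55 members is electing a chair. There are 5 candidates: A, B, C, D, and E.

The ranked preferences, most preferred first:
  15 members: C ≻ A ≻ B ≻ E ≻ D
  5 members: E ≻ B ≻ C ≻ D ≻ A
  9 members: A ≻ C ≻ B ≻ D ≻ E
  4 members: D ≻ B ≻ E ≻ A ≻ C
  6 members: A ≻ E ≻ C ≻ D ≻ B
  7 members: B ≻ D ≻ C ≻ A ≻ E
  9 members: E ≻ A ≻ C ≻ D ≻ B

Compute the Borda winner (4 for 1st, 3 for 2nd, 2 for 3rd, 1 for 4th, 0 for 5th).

A: 15×3 + 5×0 + 9×4 + 4×1 + 6×4 + 7×1 + 9×3 = 143
B: 15×2 + 5×3 + 9×2 + 4×3 + 6×0 + 7×4 + 9×0 = 103
C: 15×4 + 5×2 + 9×3 + 4×0 + 6×2 + 7×2 + 9×2 = 141
D: 15×0 + 5×1 + 9×1 + 4×4 + 6×1 + 7×3 + 9×1 = 66
E: 15×1 + 5×4 + 9×0 + 4×2 + 6×3 + 7×0 + 9×4 = 97

A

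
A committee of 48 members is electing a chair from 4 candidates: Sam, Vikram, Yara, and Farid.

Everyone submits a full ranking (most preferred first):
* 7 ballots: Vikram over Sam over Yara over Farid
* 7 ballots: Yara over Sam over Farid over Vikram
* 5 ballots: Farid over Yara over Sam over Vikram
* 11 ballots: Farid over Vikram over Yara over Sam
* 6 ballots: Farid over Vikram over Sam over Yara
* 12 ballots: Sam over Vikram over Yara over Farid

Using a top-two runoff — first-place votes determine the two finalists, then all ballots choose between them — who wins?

Round 1 first-place votes: Sam 12, Vikram 7, Yara 7, Farid 22. Farid and Sam advance.
Runoff: Farid is ranked above Sam on 22 ballots, Sam above Farid on 26.

Sam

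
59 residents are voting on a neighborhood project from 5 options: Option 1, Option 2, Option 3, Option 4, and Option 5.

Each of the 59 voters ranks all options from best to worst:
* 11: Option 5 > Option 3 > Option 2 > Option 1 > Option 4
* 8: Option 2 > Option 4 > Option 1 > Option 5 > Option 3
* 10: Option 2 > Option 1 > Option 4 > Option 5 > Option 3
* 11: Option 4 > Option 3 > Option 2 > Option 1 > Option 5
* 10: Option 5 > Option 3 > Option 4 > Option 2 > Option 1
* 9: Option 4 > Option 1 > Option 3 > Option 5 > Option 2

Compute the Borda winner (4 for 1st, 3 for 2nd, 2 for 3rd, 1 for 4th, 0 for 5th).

Option 1: 11×1 + 8×2 + 10×3 + 11×1 + 10×0 + 9×3 = 95
Option 2: 11×2 + 8×4 + 10×4 + 11×2 + 10×1 + 9×0 = 126
Option 3: 11×3 + 8×0 + 10×0 + 11×3 + 10×3 + 9×2 = 114
Option 4: 11×0 + 8×3 + 10×2 + 11×4 + 10×2 + 9×4 = 144
Option 5: 11×4 + 8×1 + 10×1 + 11×0 + 10×4 + 9×1 = 111

Option 4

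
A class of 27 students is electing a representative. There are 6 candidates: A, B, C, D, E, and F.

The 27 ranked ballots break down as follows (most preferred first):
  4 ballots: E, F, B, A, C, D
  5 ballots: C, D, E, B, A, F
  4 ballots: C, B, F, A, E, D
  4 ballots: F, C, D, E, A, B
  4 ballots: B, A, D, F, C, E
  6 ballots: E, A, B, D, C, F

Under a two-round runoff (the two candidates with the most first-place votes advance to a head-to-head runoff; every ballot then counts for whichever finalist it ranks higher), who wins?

Round 1 first-place votes: A 0, B 4, C 9, D 0, E 10, F 4. E and C advance.
Runoff: E is ranked above C on 10 ballots, C above E on 17.

C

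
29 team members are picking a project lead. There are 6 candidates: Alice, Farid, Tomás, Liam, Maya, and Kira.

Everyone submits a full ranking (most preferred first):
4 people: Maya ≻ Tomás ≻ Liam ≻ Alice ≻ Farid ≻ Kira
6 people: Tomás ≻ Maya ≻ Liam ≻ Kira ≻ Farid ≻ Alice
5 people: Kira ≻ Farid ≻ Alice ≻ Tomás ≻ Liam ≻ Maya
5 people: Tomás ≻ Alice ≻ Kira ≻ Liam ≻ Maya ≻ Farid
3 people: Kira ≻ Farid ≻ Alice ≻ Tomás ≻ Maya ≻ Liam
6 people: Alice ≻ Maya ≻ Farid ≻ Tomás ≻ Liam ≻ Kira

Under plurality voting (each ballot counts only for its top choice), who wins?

Tomás

First-place votes: Alice 6, Farid 0, Tomás 11, Liam 0, Maya 4, Kira 8.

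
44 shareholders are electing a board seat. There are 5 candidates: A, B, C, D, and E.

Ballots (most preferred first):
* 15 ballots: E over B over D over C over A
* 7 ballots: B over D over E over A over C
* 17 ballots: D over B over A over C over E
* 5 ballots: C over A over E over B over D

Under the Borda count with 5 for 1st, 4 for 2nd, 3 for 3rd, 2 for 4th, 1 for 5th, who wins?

A: 15×1 + 7×2 + 17×3 + 5×4 = 100
B: 15×4 + 7×5 + 17×4 + 5×2 = 173
C: 15×2 + 7×1 + 17×2 + 5×5 = 96
D: 15×3 + 7×4 + 17×5 + 5×1 = 163
E: 15×5 + 7×3 + 17×1 + 5×3 = 128

B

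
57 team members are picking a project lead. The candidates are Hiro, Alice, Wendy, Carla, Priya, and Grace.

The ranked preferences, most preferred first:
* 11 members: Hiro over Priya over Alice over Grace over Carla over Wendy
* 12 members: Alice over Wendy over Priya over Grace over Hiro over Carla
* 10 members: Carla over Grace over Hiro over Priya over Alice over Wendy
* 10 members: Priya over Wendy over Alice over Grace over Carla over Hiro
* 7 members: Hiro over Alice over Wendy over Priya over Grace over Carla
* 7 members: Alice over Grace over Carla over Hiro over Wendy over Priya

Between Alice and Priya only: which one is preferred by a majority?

Alice is ranked above Priya on 26 ballots; Priya above Alice on 31.

Priya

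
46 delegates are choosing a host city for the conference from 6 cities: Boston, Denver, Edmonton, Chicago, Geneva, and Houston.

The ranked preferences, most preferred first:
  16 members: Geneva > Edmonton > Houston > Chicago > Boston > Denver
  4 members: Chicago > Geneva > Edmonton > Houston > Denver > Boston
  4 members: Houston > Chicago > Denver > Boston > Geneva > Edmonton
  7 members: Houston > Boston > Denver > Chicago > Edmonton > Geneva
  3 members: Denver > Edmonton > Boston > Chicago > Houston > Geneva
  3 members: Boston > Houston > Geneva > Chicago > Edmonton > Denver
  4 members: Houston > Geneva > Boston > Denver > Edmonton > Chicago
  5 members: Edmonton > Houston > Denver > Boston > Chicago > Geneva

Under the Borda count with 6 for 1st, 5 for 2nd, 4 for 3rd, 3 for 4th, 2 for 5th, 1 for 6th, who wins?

Houston

Boston: 16×2 + 4×1 + 4×3 + 7×5 + 3×4 + 3×6 + 4×4 + 5×3 = 144
Denver: 16×1 + 4×2 + 4×4 + 7×4 + 3×6 + 3×1 + 4×3 + 5×4 = 121
Edmonton: 16×5 + 4×4 + 4×1 + 7×2 + 3×5 + 3×2 + 4×2 + 5×6 = 173
Chicago: 16×3 + 4×6 + 4×5 + 7×3 + 3×3 + 3×3 + 4×1 + 5×2 = 145
Geneva: 16×6 + 4×5 + 4×2 + 7×1 + 3×1 + 3×4 + 4×5 + 5×1 = 171
Houston: 16×4 + 4×3 + 4×6 + 7×6 + 3×2 + 3×5 + 4×6 + 5×5 = 212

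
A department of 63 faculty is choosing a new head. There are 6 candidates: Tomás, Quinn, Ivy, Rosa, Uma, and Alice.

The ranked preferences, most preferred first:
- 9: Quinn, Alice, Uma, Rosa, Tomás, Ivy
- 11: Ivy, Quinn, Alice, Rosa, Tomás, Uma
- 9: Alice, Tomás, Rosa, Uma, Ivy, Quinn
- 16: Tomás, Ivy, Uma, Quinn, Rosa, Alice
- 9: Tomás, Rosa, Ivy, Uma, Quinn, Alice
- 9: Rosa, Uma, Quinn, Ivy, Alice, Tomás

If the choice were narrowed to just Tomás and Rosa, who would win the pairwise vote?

Tomás

Tomás is ranked above Rosa on 34 ballots; Rosa above Tomás on 29.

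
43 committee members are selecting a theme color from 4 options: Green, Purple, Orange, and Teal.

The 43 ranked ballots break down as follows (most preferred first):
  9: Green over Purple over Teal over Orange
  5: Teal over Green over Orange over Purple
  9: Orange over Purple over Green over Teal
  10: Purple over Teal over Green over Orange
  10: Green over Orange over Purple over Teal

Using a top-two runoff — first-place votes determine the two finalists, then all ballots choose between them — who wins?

Round 1 first-place votes: Green 19, Purple 10, Orange 9, Teal 5. Green and Purple advance.
Runoff: Green is ranked above Purple on 24 ballots, Purple above Green on 19.

Green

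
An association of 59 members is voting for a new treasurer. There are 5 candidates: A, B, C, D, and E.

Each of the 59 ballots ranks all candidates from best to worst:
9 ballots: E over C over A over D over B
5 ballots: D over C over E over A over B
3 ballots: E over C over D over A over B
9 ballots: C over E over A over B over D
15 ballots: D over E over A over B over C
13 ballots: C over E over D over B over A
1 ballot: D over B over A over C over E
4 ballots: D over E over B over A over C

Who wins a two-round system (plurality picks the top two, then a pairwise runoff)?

C

Round 1 first-place votes: A 0, B 0, C 22, D 25, E 12. D and C advance.
Runoff: D is ranked above C on 25 ballots, C above D on 34.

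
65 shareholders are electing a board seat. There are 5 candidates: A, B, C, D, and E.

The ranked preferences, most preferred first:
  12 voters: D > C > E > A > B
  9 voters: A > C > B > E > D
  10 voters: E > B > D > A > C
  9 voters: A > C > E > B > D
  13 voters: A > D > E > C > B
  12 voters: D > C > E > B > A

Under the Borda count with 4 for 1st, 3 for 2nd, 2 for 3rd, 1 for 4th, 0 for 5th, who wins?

D

A: 12×1 + 9×4 + 10×1 + 9×4 + 13×4 + 12×0 = 146
B: 12×0 + 9×2 + 10×3 + 9×1 + 13×0 + 12×1 = 69
C: 12×3 + 9×3 + 10×0 + 9×3 + 13×1 + 12×3 = 139
D: 12×4 + 9×0 + 10×2 + 9×0 + 13×3 + 12×4 = 155
E: 12×2 + 9×1 + 10×4 + 9×2 + 13×2 + 12×2 = 141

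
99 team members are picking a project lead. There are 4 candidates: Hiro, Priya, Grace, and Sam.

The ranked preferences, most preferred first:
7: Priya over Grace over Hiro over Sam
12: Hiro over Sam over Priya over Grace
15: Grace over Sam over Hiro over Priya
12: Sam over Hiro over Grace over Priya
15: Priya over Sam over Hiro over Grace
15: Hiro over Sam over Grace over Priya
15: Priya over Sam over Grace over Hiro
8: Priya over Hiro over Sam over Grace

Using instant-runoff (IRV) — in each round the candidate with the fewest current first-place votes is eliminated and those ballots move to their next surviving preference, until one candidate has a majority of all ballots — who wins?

Round 1: Hiro 27, Priya 45, Grace 15, Sam 12. Sam eliminated.
Round 2: Hiro 39, Priya 45, Grace 15. Grace eliminated.
Round 3: Hiro 54, Priya 45. Hiro has a majority (≥50).

Hiro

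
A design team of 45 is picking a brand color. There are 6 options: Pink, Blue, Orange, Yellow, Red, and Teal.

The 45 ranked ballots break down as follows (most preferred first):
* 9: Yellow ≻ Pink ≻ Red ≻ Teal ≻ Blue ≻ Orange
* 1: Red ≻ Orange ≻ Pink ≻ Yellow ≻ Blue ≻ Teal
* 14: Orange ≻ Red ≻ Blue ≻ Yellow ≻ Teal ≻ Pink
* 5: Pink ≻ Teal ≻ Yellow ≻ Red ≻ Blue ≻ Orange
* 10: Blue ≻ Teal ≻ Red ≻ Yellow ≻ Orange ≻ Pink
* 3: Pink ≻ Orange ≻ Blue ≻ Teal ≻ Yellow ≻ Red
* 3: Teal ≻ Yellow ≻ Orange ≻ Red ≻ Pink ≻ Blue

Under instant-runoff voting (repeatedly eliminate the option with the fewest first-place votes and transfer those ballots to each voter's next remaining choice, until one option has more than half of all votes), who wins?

Yellow

Round 1: Pink 8, Blue 10, Orange 14, Yellow 9, Red 1, Teal 3. Red eliminated.
Round 2: Pink 8, Blue 10, Orange 15, Yellow 9, Teal 3. Teal eliminated.
Round 3: Pink 8, Blue 10, Orange 15, Yellow 12. Pink eliminated.
Round 4: Blue 10, Orange 18, Yellow 17. Blue eliminated.
Round 5: Orange 18, Yellow 27. Yellow has a majority (≥23).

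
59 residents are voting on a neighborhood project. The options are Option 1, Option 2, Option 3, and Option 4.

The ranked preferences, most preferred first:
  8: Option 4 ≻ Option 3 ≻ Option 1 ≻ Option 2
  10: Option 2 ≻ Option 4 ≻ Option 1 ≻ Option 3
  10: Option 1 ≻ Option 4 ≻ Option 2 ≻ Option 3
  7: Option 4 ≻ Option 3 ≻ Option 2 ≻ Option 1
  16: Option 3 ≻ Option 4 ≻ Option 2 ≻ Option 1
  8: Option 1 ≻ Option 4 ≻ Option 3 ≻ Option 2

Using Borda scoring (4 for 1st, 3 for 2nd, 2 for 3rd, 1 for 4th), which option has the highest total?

Option 1: 8×2 + 10×2 + 10×4 + 7×1 + 16×1 + 8×4 = 131
Option 2: 8×1 + 10×4 + 10×2 + 7×2 + 16×2 + 8×1 = 122
Option 3: 8×3 + 10×1 + 10×1 + 7×3 + 16×4 + 8×2 = 145
Option 4: 8×4 + 10×3 + 10×3 + 7×4 + 16×3 + 8×3 = 192

Option 4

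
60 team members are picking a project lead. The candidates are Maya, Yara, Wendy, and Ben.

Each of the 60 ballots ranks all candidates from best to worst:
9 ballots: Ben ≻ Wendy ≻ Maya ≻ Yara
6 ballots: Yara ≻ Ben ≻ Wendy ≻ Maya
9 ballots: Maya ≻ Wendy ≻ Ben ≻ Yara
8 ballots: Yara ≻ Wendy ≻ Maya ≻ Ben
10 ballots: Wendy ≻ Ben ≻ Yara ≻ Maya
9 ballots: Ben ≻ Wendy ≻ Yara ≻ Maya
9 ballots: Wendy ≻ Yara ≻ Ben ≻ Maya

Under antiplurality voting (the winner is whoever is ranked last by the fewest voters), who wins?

Last-place votes: Maya 34, Yara 18, Wendy 0, Ben 8.

Wendy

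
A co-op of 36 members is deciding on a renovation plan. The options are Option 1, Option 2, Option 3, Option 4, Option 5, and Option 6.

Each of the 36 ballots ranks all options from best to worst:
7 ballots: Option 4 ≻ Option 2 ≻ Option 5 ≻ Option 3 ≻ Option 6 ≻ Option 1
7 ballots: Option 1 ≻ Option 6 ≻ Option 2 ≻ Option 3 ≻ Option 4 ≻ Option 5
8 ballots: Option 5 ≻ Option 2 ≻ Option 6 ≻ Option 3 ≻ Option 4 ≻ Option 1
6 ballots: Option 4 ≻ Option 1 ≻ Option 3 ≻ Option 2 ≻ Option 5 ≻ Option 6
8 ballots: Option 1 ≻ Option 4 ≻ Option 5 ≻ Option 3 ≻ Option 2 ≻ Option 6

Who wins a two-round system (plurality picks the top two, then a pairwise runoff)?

Option 4

Round 1 first-place votes: Option 1 15, Option 2 0, Option 3 0, Option 4 13, Option 5 8, Option 6 0. Option 1 and Option 4 advance.
Runoff: Option 1 is ranked above Option 4 on 15 ballots, Option 4 above Option 1 on 21.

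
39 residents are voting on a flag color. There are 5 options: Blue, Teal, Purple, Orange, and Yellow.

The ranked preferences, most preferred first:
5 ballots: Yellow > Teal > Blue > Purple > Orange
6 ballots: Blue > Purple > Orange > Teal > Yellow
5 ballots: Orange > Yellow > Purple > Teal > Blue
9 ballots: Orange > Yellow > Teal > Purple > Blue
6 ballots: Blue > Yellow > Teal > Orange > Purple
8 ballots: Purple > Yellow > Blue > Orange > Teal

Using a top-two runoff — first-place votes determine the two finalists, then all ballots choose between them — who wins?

Blue

Round 1 first-place votes: Blue 12, Teal 0, Purple 8, Orange 14, Yellow 5. Orange and Blue advance.
Runoff: Orange is ranked above Blue on 14 ballots, Blue above Orange on 25.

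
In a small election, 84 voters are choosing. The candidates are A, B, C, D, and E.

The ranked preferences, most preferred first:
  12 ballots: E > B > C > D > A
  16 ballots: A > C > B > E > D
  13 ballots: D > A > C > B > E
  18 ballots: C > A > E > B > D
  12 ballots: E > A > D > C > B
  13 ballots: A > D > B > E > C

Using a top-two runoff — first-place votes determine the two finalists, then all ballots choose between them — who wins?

A

Round 1 first-place votes: A 29, B 0, C 18, D 13, E 24. A and E advance.
Runoff: A is ranked above E on 60 ballots, E above A on 24.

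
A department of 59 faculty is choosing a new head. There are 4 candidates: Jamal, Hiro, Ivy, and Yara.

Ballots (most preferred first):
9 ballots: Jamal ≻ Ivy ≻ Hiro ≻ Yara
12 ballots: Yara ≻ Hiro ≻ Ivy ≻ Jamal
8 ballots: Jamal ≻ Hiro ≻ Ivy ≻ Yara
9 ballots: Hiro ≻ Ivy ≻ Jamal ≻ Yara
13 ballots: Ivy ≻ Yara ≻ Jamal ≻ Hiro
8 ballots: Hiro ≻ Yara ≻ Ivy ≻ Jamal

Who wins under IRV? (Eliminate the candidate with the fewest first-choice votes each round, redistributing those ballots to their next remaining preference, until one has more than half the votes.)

Round 1: Jamal 17, Hiro 17, Ivy 13, Yara 12. Yara eliminated.
Round 2: Jamal 17, Hiro 29, Ivy 13. Ivy eliminated.
Round 3: Jamal 30, Hiro 29. Jamal has a majority (≥30).

Jamal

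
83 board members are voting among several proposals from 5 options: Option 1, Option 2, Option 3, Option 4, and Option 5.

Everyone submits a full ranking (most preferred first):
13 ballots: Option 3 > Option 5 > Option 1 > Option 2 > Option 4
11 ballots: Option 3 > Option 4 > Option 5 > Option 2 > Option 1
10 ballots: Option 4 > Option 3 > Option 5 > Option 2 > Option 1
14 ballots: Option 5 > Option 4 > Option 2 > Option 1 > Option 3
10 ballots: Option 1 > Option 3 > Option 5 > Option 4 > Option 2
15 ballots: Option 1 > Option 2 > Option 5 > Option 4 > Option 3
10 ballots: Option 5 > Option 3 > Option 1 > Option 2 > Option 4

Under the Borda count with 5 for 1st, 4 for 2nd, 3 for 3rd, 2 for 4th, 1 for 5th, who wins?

Option 5

Option 1: 13×3 + 11×1 + 10×1 + 14×2 + 10×5 + 15×5 + 10×3 = 243
Option 2: 13×2 + 11×2 + 10×2 + 14×3 + 10×1 + 15×4 + 10×2 = 200
Option 3: 13×5 + 11×5 + 10×4 + 14×1 + 10×4 + 15×1 + 10×4 = 269
Option 4: 13×1 + 11×4 + 10×5 + 14×4 + 10×2 + 15×2 + 10×1 = 223
Option 5: 13×4 + 11×3 + 10×3 + 14×5 + 10×3 + 15×3 + 10×5 = 310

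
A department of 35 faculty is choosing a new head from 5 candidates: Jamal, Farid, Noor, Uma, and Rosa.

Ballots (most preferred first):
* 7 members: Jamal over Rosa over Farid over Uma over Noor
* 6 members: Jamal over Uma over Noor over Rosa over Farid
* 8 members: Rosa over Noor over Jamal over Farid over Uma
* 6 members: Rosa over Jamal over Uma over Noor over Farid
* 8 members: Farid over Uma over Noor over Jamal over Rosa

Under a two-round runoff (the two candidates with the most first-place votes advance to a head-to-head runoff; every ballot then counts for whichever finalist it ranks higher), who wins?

Round 1 first-place votes: Jamal 13, Farid 8, Noor 0, Uma 0, Rosa 14. Rosa and Jamal advance.
Runoff: Rosa is ranked above Jamal on 14 ballots, Jamal above Rosa on 21.

Jamal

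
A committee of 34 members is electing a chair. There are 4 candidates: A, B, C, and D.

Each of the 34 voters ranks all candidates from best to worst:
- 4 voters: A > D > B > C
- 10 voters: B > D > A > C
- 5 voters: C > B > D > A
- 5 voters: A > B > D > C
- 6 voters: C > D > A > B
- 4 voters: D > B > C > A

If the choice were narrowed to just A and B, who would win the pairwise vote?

A is ranked above B on 15 ballots; B above A on 19.

B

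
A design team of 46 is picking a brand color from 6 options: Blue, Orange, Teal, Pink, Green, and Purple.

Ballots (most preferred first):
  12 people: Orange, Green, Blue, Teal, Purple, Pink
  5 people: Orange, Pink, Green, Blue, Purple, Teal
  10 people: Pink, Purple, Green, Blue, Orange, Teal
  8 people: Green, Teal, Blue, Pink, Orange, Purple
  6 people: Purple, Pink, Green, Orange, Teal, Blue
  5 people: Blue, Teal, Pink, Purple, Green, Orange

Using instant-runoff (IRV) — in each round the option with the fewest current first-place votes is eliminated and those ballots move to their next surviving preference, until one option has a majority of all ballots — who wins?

Pink

Round 1: Blue 5, Orange 17, Teal 0, Pink 10, Green 8, Purple 6. Teal eliminated.
Round 2: Blue 5, Orange 17, Pink 10, Green 8, Purple 6. Blue eliminated.
Round 3: Orange 17, Pink 15, Green 8, Purple 6. Purple eliminated.
Round 4: Orange 17, Pink 21, Green 8. Green eliminated.
Round 5: Orange 17, Pink 29. Pink has a majority (≥24).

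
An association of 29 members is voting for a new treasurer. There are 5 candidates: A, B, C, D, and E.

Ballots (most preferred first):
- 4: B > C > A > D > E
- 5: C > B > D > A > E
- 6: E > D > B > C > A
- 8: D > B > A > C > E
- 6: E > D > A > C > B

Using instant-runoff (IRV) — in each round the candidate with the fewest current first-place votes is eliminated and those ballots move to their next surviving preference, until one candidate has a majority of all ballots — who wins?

C

Round 1: A 0, B 4, C 5, D 8, E 12. A eliminated.
Round 2: B 4, C 5, D 8, E 12. B eliminated.
Round 3: C 9, D 8, E 12. D eliminated.
Round 4: C 17, E 12. C has a majority (≥15).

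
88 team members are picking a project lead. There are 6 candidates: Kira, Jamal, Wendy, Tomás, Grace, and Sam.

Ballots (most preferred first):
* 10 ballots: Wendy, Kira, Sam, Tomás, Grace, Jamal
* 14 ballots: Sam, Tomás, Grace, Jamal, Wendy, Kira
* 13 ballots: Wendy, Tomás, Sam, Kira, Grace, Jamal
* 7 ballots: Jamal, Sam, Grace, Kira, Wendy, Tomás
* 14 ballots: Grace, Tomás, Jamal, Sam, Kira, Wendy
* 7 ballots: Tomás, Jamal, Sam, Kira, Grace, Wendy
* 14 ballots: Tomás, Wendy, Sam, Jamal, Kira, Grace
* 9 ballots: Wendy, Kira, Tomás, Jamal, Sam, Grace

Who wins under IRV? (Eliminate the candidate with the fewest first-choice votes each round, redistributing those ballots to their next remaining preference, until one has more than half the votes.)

Tomás

Round 1: Kira 0, Jamal 7, Wendy 32, Tomás 21, Grace 14, Sam 14. Kira eliminated.
Round 2: Jamal 7, Wendy 32, Tomás 21, Grace 14, Sam 14. Jamal eliminated.
Round 3: Wendy 32, Tomás 21, Grace 14, Sam 21. Grace eliminated.
Round 4: Wendy 32, Tomás 35, Sam 21. Sam eliminated.
Round 5: Wendy 39, Tomás 49. Tomás has a majority (≥45).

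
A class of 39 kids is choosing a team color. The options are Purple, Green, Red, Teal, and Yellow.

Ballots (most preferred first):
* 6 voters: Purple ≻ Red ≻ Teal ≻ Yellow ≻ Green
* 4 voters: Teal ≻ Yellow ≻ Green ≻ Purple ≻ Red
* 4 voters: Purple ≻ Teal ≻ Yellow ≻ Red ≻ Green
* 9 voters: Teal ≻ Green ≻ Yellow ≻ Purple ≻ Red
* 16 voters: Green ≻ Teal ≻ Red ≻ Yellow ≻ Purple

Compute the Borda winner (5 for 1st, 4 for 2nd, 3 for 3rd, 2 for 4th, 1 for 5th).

Purple: 6×5 + 4×2 + 4×5 + 9×2 + 16×1 = 92
Green: 6×1 + 4×3 + 4×1 + 9×4 + 16×5 = 138
Red: 6×4 + 4×1 + 4×2 + 9×1 + 16×3 = 93
Teal: 6×3 + 4×5 + 4×4 + 9×5 + 16×4 = 163
Yellow: 6×2 + 4×4 + 4×3 + 9×3 + 16×2 = 99

Teal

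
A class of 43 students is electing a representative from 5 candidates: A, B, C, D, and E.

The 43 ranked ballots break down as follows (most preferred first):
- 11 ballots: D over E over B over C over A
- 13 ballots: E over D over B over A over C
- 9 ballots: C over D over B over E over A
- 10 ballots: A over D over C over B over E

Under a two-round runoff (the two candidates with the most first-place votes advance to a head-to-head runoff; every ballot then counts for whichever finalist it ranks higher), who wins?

Round 1 first-place votes: A 10, B 0, C 9, D 11, E 13. E and D advance.
Runoff: E is ranked above D on 13 ballots, D above E on 30.

D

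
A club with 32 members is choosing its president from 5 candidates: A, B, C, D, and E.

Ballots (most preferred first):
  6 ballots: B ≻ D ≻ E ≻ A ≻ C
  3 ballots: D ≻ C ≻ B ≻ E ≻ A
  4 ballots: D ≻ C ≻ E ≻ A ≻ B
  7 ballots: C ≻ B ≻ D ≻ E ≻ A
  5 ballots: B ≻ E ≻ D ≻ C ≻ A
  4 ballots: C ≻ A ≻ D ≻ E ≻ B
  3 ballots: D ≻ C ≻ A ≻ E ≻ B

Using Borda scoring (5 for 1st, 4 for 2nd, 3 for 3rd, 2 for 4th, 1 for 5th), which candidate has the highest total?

A: 6×2 + 3×1 + 4×2 + 7×1 + 5×1 + 4×4 + 3×3 = 60
B: 6×5 + 3×3 + 4×1 + 7×4 + 5×5 + 4×1 + 3×1 = 103
C: 6×1 + 3×4 + 4×4 + 7×5 + 5×2 + 4×5 + 3×4 = 111
D: 6×4 + 3×5 + 4×5 + 7×3 + 5×3 + 4×3 + 3×5 = 122
E: 6×3 + 3×2 + 4×3 + 7×2 + 5×4 + 4×2 + 3×2 = 84

D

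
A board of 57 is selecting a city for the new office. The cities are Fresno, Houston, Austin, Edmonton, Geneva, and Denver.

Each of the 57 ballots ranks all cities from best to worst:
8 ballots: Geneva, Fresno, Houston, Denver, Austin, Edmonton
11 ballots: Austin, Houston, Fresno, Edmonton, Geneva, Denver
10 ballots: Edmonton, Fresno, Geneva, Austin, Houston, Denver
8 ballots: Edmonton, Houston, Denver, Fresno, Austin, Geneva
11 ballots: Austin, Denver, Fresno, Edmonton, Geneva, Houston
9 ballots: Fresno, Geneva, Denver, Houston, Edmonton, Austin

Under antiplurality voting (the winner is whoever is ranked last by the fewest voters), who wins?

Fresno

Last-place votes: Fresno 0, Houston 11, Austin 9, Edmonton 8, Geneva 8, Denver 21.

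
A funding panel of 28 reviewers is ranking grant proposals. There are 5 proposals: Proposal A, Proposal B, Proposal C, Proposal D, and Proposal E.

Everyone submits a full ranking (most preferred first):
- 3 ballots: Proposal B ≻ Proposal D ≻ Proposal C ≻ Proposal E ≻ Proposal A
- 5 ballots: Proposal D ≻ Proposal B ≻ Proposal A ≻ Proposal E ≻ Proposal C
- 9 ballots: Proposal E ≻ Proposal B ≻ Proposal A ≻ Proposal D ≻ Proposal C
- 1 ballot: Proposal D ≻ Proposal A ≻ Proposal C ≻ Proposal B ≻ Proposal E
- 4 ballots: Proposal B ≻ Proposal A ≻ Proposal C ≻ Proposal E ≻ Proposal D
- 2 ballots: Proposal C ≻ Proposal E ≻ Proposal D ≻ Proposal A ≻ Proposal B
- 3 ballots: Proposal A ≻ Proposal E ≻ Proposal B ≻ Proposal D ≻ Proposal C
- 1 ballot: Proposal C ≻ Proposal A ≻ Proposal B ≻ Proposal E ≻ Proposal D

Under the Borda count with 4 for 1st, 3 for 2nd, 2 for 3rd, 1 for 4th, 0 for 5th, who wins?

Proposal B

Proposal A: 3×0 + 5×2 + 9×2 + 1×3 + 4×3 + 2×1 + 3×4 + 1×3 = 60
Proposal B: 3×4 + 5×3 + 9×3 + 1×1 + 4×4 + 2×0 + 3×2 + 1×2 = 79
Proposal C: 3×2 + 5×0 + 9×0 + 1×2 + 4×2 + 2×4 + 3×0 + 1×4 = 28
Proposal D: 3×3 + 5×4 + 9×1 + 1×4 + 4×0 + 2×2 + 3×1 + 1×0 = 49
Proposal E: 3×1 + 5×1 + 9×4 + 1×0 + 4×1 + 2×3 + 3×3 + 1×1 = 64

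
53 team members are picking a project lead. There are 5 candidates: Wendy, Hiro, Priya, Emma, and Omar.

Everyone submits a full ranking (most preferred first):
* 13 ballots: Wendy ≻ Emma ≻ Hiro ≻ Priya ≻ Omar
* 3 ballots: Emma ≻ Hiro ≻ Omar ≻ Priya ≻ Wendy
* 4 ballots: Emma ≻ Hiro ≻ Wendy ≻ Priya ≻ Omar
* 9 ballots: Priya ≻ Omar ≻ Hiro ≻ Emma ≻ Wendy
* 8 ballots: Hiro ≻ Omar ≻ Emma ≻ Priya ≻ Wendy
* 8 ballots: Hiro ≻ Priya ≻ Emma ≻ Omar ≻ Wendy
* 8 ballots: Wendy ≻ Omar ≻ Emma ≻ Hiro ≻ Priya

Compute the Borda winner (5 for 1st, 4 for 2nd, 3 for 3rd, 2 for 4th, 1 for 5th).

Wendy: 13×5 + 3×1 + 4×3 + 9×1 + 8×1 + 8×1 + 8×5 = 145
Hiro: 13×3 + 3×4 + 4×4 + 9×3 + 8×5 + 8×5 + 8×2 = 190
Priya: 13×2 + 3×2 + 4×2 + 9×5 + 8×2 + 8×4 + 8×1 = 141
Emma: 13×4 + 3×5 + 4×5 + 9×2 + 8×3 + 8×3 + 8×3 = 177
Omar: 13×1 + 3×3 + 4×1 + 9×4 + 8×4 + 8×2 + 8×4 = 142

Hiro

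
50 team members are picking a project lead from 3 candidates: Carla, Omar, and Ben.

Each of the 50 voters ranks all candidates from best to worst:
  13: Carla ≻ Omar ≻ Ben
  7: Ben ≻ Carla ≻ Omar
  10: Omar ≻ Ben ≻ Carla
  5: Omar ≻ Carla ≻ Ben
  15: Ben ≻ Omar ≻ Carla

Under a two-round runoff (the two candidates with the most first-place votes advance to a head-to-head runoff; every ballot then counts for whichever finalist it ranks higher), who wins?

Round 1 first-place votes: Carla 13, Omar 15, Ben 22. Ben and Omar advance.
Runoff: Ben is ranked above Omar on 22 ballots, Omar above Ben on 28.

Omar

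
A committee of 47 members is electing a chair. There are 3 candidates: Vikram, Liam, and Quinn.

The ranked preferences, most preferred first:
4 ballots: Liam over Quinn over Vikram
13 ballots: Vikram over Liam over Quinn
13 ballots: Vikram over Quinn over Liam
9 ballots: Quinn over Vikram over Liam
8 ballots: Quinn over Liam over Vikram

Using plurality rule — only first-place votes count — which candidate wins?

First-place votes: Vikram 26, Liam 4, Quinn 17.

Vikram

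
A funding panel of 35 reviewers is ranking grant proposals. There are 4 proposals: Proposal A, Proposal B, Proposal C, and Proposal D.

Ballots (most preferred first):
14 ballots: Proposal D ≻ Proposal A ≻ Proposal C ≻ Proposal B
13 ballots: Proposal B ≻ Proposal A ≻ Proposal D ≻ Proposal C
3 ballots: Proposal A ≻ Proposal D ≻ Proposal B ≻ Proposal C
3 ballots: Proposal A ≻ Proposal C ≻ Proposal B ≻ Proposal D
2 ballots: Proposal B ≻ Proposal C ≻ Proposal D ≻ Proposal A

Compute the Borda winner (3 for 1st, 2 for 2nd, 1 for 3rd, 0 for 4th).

Proposal A: 14×2 + 13×2 + 3×3 + 3×3 + 2×0 = 72
Proposal B: 14×0 + 13×3 + 3×1 + 3×1 + 2×3 = 51
Proposal C: 14×1 + 13×0 + 3×0 + 3×2 + 2×2 = 24
Proposal D: 14×3 + 13×1 + 3×2 + 3×0 + 2×1 = 63

Proposal A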